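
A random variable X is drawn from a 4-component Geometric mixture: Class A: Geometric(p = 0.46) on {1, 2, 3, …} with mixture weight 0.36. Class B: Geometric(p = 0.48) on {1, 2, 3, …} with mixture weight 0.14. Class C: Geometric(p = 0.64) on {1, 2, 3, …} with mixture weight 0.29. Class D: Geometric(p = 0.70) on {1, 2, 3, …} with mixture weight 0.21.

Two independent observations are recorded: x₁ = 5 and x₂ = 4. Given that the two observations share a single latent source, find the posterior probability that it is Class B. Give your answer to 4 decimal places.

The responsibility of component k is P(Z=k) f_k(x) divided by Σ_j P(Z=j) f_j(x).
Since both observations come from the same component, the likelihood for component k is f_k(x₁)·f_k(x₂).
  f_A = [0.0391141] × [0.0724334] = 0.00283317
  f_B = [0.0350958] × [0.0674918] = 0.00236868
  f_C = [0.0107495] × [0.0298598] = 0.00032098
  f_D = [0.00567] × [0.0189] = 0.000107163
Multiply by the mixture weights:
  P(Z=A)·f_A = 0.36 × 0.00283317 = 0.00101994
  P(Z=B)·f_B = 0.14 × 0.00236868 = 0.000331615
  P(Z=C)·f_C = 0.29 × 0.00032098 = 9.30841e-05
  P(Z=D)·f_D = 0.21 × 0.000107163 = 2.25042e-05
Normaliser: 0.00101994 + 0.000331615 + 9.30841e-05 + 2.25042e-05 = 0.00146714
Responsibility of Class B: 0.000331615 / 0.00146714 ≈ 0.2260

0.2260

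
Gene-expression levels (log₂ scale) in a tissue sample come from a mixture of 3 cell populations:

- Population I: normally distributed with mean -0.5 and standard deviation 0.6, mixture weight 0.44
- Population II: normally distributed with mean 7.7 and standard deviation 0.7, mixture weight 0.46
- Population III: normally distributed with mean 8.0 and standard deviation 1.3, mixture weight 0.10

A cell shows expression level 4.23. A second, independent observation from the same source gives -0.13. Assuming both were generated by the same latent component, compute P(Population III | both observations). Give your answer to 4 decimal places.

0.9887

Apply Bayes' rule: the posterior for each component is proportional to its prior times its likelihood at x.
Since both observations come from the same component, the likelihood for component k is f_k(x₁)·f_k(x₂).
  L_I = [(1/(0.6·√(2π)))·exp(−(4.23−-0.5)²/(2·0.6²)) = 0.664904·exp(-31.07347) = 2.12677e-14] × [0.549772] = 1.16924e-14
  L_II = [(1/(0.7·√(2π)))·exp(−(4.23−7.7)²/(2·0.7²)) = 0.569918·exp(-12.28663) = 2.62903e-06] × [3.85749e-28] = 1.01415e-33
  L_III = [(1/(1.3·√(2π)))·exp(−(4.23−8.0)²/(2·1.3²)) = 0.306879·exp(-4.20500) = 0.00457887] × [9.86756e-10] = 4.51823e-12
Multiply by the mixture weights:
  π_I·L_I = 0.44 × 1.16924e-14 = 5.14466e-15
  π_II·L_II = 0.46 × 1.01415e-33 = 4.66507e-34
  π_III·L_III = 0.10 × 4.51823e-12 = 4.51823e-13
Evidence: 5.14466e-15 + 4.66507e-34 + 4.51823e-13 = 4.56967e-13
P(Population III | x₁, x₂) = 4.51823e-13 / 4.56967e-13 ≈ 0.9887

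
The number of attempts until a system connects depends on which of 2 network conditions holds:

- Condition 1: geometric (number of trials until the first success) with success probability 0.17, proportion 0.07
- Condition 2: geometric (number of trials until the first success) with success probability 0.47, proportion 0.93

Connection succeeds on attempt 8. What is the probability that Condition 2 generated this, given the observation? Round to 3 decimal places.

Apply Bayes' rule: the posterior for each component is proportional to its prior times its likelihood at x.
Component likelihoods at x = 8:
  p_1 = 0.0461313
  p_2 = 0.00552114
Multiply by the mixture weights:
  π_1·p_1 = 0.07 × 0.0461313 = 0.00322919
  π_2·p_2 = 0.93 × 0.00552114 = 0.00513466
Evidence: 0.00322919 + 0.00513466 = 0.00836385
P(Condition 2 | 8) ≈ 0.614

0.614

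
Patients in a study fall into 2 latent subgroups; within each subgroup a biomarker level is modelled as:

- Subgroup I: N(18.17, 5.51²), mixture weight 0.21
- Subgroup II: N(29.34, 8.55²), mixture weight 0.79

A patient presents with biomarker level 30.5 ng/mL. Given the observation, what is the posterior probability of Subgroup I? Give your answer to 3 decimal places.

0.033

Posterior ∝ prior × likelihood, so P(k | x) ∝ π_k f_k(x); normalise over all components.
Normal densities:
  L_I = 0.00592091
  L_II = 0.0462325
Unnormalised posteriors:
  π_I·L_I = 0.21 × 0.00592091 = 0.00124339
  π_II·L_II = 0.79 × 0.0462325 = 0.0365236
Normaliser: 0.00124339 + 0.0365236 = 0.037767
So the posterior for Subgroup I is 0.00124339 / 0.037767 ≈ 0.033.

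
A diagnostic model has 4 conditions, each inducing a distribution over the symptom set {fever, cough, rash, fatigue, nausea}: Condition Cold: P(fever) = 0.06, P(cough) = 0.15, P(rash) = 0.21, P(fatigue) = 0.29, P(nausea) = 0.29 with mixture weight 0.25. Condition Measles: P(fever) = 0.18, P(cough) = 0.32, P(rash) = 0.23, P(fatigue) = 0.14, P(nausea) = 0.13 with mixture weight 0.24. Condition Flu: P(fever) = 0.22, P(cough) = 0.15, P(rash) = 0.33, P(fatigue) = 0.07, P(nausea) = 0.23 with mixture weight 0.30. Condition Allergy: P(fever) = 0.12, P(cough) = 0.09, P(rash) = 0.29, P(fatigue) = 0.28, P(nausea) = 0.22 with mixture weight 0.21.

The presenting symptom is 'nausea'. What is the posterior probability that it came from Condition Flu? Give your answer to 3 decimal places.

Posterior ∝ prior × likelihood, so P(k | x) ∝ π_k f_k(x); normalise over all components.
Component likelihoods at x = 'nausea':
  p_Cold = 0.29
  p_Measles = 0.13
  p_Flu = 0.23
  p_Allergy = 0.22
Unnormalised posteriors:
  π_Cold·p_Cold = 0.25 × 0.29 = 0.0725
  π_Measles·p_Measles = 0.24 × 0.13 = 0.0312
  π_Flu·p_Flu = 0.30 × 0.23 = 0.069
  π_Allergy·p_Allergy = 0.21 × 0.22 = 0.0462
Evidence: 0.0725 + 0.0312 + 0.069 + 0.0462 = 0.2189
P(Condition Flu | x) = 0.069 / 0.2189 ≈ 0.315

0.315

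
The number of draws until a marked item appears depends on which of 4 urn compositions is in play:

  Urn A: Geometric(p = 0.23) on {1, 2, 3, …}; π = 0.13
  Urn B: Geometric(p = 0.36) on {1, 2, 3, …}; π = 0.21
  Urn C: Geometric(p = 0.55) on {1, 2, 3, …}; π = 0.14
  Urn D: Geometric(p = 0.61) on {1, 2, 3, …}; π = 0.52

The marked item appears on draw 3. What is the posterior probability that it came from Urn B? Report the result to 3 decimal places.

Apply Bayes' rule: the posterior for each component is proportional to its prior times its likelihood at x.
Evaluate each component's likelihood at the observed value:
  L_A = 0.23·(1−0.23)^2 = 0.23·0.5929 = 0.136367
  L_B = 0.36·(1−0.36)^2 = 0.36·0.4096 = 0.147456
  L_C = 0.55·(1−0.55)^2 = 0.55·0.2025 = 0.111375
  L_D = 0.61·(1−0.61)^2 = 0.61·0.1521 = 0.092781
Multiply by the mixture weights:
  w_A·L_A = 0.13 × 0.136367 = 0.0177277
  w_B·L_B = 0.21 × 0.147456 = 0.0309658
  w_C·L_C = 0.14 × 0.111375 = 0.0155925
  w_D·L_D = 0.52 × 0.092781 = 0.0482461
Evidence: 0.0177277 + 0.0309658 + 0.0155925 + 0.0482461 = 0.112532
P(Urn B | x) = 0.0309658 / 0.112532 ≈ 0.275

0.275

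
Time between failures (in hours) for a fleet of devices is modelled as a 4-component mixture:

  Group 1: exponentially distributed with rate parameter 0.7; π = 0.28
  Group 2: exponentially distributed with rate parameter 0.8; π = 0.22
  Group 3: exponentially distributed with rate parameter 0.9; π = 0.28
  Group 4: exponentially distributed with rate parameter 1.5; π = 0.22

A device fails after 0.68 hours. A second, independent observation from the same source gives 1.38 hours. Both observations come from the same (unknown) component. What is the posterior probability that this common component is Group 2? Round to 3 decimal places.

Posterior ∝ prior × likelihood, so P(k | x) ∝ P(Z=k) f_k(x); normalise over all components.
Since both observations come from the same component, the likelihood for component k is f_k(x₁)·f_k(x₂).
  p_1 = [0.7·e^(−0.7·0.68) = 0.7·e^(−0.4760) = 0.434884] × [0.266422] = 0.115863
  p_2 = [0.8·e^(−0.8·0.68) = 0.8·e^(−0.5440) = 0.464338] × [0.265234] = 0.123158
  p_3 = [0.9·e^(−0.9·0.68) = 0.9·e^(−0.6120) = 0.488039] × [0.259925] = 0.126854
  p_4 = [1.5·e^(−1.5·0.68) = 1.5·e^(−1.0200) = 0.540892] × [0.189279] = 0.102379
Unnormalised posteriors:
  P(Z=1)·p_1 = 0.28 × 0.115863 = 0.0324415
  P(Z=2)·p_2 = 0.22 × 0.123158 = 0.0270948
  P(Z=3)·p_3 = 0.28 × 0.126854 = 0.035519
  P(Z=4)·p_4 = 0.22 × 0.102379 = 0.0225235
Denominator: 0.0324415 + 0.0270948 + 0.035519 + 0.0225235 = 0.117579
P(Group 2 | x₁, x₂) ≈ 0.230

0.230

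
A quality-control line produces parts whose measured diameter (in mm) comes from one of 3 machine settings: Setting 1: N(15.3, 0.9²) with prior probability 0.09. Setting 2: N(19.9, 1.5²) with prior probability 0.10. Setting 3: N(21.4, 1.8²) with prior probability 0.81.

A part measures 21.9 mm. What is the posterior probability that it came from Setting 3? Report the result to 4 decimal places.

Apply Bayes' rule: the posterior for each component is proportional to its prior times its likelihood at x.
Normal densities:
  p_1 = (1/(0.9·√(2π)))·exp(−(21.9−15.3)²/(2·0.9²)) = 0.443269·exp(-26.88889) = 9.31047e-13
  p_2 = (1/(1.5·√(2π)))·exp(−(21.9−19.9)²/(2·1.5²)) = 0.265962·exp(-0.88889) = 0.10934
  p_3 = (1/(1.8·√(2π)))·exp(−(21.9−21.4)²/(2·1.8²)) = 0.221635·exp(-0.03858) = 0.213247
Unnormalised posteriors:
  w_1·p_1 = 0.09 × 9.31047e-13 = 8.37942e-14
  w_2·p_2 = 0.10 × 0.10934 = 0.010934
  w_3·p_3 = 0.81 × 0.213247 = 0.17273
Denominator: 8.37942e-14 + 0.010934 + 0.17273 = 0.183664
P(Setting 3 | the observation) = 0.17273 / 0.183664 ≈ 0.9405

0.9405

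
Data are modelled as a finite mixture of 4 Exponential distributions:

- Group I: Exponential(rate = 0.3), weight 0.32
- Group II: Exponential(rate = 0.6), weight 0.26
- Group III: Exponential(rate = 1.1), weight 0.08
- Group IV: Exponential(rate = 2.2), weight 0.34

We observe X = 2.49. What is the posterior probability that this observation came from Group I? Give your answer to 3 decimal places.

0.509

The responsibility of component k is P(Z=k) f_k(x) divided by Σ_j P(Z=j) f_j(x).
Component likelihoods at x = 2.49:
  L_I = 0.142136
  L_II = 0.134684
  L_III = 0.0710984
  L_IV = 0.00919089
Prior × likelihood for each component:
  P(Z=I)·L_I = 0.32 × 0.142136 = 0.0454834
  P(Z=II)·L_II = 0.26 × 0.134684 = 0.0350178
  P(Z=III)·L_III = 0.08 × 0.0710984 = 0.00568788
  P(Z=IV)·L_IV = 0.34 × 0.00919089 = 0.0031249
Marginal: 0.0454834 + 0.0350178 + 0.00568788 + 0.0031249 = 0.089314
Responsibility of Group I: 0.0454834 / 0.089314 ≈ 0.509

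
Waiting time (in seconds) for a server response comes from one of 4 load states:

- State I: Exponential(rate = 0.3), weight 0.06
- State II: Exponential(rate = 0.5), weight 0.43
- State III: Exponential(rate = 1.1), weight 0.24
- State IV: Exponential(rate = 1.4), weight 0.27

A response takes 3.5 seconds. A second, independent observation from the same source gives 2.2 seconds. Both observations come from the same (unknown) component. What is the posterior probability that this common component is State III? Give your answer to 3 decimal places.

0.069

P(component k | x) = w_k·f_k(x) / marginal(x), where marginal(x) = Σ_j w_j·f_j(x).
Since both observations come from the same component, the likelihood for component k is f_k(x₁)·f_k(x₂).
  p_I = [0.3·e^(−0.3·3.5) = 0.3·e^(−1.0500) = 0.104981] × [0.155055] = 0.0162779
  p_II = [0.5·e^(−0.5·3.5) = 0.5·e^(−1.7500) = 0.086887] × [0.166436] = 0.0144611
  p_III = [1.1·e^(−1.1·3.5) = 1.1·e^(−3.8500) = 0.0234077] × [0.0978138] = 0.0022896
  p_IV = [1.4·e^(−1.4·3.5) = 1.4·e^(−4.9000) = 0.0104252] × [0.064343] = 0.000670789
Unnormalised posteriors:
  w_I·p_I = 0.06 × 0.0162779 = 0.000976675
  w_II·p_II = 0.43 × 0.0144611 = 0.00621826
  w_III·p_III = 0.24 × 0.0022896 = 0.000549503
  w_IV·p_IV = 0.27 × 0.000670789 = 0.000181113
Denominator: 0.000976675 + 0.00621826 + 0.000549503 + 0.000181113 = 0.00792556
P(State III | x₁,x₂) = 0.000549503 / 0.00792556 ≈ 0.069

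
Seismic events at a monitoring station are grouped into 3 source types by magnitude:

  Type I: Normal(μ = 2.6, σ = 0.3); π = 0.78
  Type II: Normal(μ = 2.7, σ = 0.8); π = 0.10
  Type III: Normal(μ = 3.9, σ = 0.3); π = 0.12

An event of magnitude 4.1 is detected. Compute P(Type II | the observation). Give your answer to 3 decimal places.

0.078

Apply Bayes' rule: the posterior for each component is proportional to its prior times its likelihood at x.
Component likelihoods at x = 4.1:
  f_I = (1/(0.3·√(2π)))·exp(−(4.1−2.6)²/(2·0.3²)) = 1.329808·exp(-12.50000) = 4.95573e-06
  f_II = (1/(0.8·√(2π)))·exp(−(4.1−2.7)²/(2·0.8²)) = 0.498678·exp(-1.53125) = 0.107847
  f_III = (1/(0.3·√(2π)))·exp(−(4.1−3.9)²/(2·0.3²)) = 1.329808·exp(-0.22222) = 1.06483
Multiply by the mixture weights:
  w_I·f_I = 0.78 × 4.95573e-06 = 3.86547e-06
  w_II·f_II = 0.10 × 0.107847 = 0.0107847
  w_III·f_III = 0.12 × 1.06483 = 0.127779
Sum: 3.86547e-06 + 0.0107847 + 0.127779 = 0.138568
P(Type II | the observation) ≈ 0.078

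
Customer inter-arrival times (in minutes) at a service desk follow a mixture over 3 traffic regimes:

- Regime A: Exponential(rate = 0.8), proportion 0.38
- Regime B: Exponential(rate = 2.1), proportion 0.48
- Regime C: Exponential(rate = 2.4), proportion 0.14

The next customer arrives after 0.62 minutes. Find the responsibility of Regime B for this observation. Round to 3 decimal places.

P(component k | x) = π_k·f_k(x) / marginal(x), where marginal(x) = Σ_j π_j·f_j(x).
Component likelihoods at x = 0.62 minutes:
  f_A = 0.487169
  f_B = 0.571173
  f_C = 0.541977
Multiply by the mixture weights:
  π_A·f_A = 0.38 × 0.487169 = 0.185124
  π_B·f_B = 0.48 × 0.571173 = 0.274163
  π_C·f_C = 0.14 × 0.541977 = 0.0758768
Sum: 0.185124 + 0.274163 + 0.0758768 = 0.535164
Responsibility of Regime B: 0.274163 / 0.535164 ≈ 0.512

0.512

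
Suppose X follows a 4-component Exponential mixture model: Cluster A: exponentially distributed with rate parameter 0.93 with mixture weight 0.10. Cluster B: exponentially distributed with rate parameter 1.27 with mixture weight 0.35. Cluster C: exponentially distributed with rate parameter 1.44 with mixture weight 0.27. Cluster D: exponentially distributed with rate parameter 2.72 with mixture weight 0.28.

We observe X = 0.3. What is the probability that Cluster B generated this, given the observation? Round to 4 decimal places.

By Bayes' theorem, P(k | x) = P(Z=k) f_k(x) / Σ_j P(Z=j) f_j(x).
Exponential densities:
  p_A = 0.93·e^(−0.93·0.3) = 0.93·e^(−0.2790) = 0.703582
  p_B = 1.27·e^(−1.27·0.3) = 1.27·e^(−0.3810) = 0.867636
  p_C = 1.44·e^(−1.44·0.3) = 1.44·e^(−0.4320) = 0.934862
  p_D = 2.72·e^(−2.72·0.3) = 2.72·e^(−0.8160) = 1.20278
Unnormalised posteriors:
  P(Z=A)·p_A = 0.10 × 0.703582 = 0.0703582
  P(Z=B)·p_B = 0.35 × 0.867636 = 0.303673
  P(Z=C)·p_C = 0.27 × 0.934862 = 0.252413
  P(Z=D)·p_D = 0.28 × 1.20278 = 0.336777
Evidence: 0.0703582 + 0.303673 + 0.252413 + 0.336777 = 0.963221
So the posterior for Cluster B is 0.303673 / 0.963221 ≈ 0.3153.

0.3153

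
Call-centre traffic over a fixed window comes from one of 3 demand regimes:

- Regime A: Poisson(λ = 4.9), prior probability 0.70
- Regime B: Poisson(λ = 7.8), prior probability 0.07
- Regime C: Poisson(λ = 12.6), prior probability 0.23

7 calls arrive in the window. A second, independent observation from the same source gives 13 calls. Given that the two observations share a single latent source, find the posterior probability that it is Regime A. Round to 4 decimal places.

By Bayes' theorem, P(k | x) = π_k f_k(x) / Σ_j π_j f_j(x).
Since both observations come from the same component, the likelihood for component k is f_k(x₁)·f_k(x₂).
  L_A = [e^(−4.9)·4.9^7/7! = 0.100207] × [0.0011226] = 0.000112493
  L_B = [e^(−7.8)·7.8^7/7! = 0.142802] × [0.0260287] = 0.00371695
  L_C = [e^(−12.6)·12.6^7/7! = 0.0337328] × [0.109251] = 0.00368535
Weight by the priors:
  π_A·L_A = 0.70 × 0.000112493 = 7.8745e-05
  π_B·L_B = 0.07 × 0.00371695 = 0.000260187
  π_C·L_C = 0.23 × 0.00368535 = 0.000847631
Evidence: 7.8745e-05 + 0.000260187 + 0.000847631 = 0.00118656
Responsibility of Regime A: 7.8745e-05 / 0.00118656 ≈ 0.0664

0.0664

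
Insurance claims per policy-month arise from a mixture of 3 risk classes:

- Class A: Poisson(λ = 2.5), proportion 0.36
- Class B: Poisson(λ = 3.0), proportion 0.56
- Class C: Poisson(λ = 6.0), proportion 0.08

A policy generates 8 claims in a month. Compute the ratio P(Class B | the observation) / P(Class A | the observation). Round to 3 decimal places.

4.057

Posterior odds = (P(Z=i) f_i(x)) / (P(Z=j) f_j(x)); the normalising sum cancels.
Component likelihoods at x = 8 claims:
  L_A = 0.00310644
  L_B = 0.00810151
  L_C = 0.103258
0.00453685 / 0.00111832 ≈ 4.057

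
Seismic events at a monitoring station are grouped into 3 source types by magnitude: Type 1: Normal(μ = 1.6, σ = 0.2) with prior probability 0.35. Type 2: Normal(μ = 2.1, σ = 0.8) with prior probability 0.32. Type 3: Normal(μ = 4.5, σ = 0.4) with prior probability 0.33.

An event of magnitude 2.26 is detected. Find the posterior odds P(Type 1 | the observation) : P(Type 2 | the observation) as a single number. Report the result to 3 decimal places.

Posterior odds = (w_i f_i(x)) / (w_j f_j(x)); the normalising sum cancels.
Component likelihoods at x = 2.26:
  f_1 = (1/(0.2·√(2π)))·exp(−(2.26−1.6)²/(2·0.2²)) = 1.994711·exp(-5.44500) = 0.00861284
  f_2 = (1/(0.8·√(2π)))·exp(−(2.26−2.1)²/(2·0.8²)) = 0.498678·exp(-0.02000) = 0.488803
  f_3 = (1/(0.4·√(2π)))·exp(−(2.26−4.5)²/(2·0.4²)) = 0.997356·exp(-15.68000) = 1.54566e-07
Odds = (0.35/0.32) × (0.00861284/0.488803) = 1.09375 × 0.0176203 ≈ 0.019

0.019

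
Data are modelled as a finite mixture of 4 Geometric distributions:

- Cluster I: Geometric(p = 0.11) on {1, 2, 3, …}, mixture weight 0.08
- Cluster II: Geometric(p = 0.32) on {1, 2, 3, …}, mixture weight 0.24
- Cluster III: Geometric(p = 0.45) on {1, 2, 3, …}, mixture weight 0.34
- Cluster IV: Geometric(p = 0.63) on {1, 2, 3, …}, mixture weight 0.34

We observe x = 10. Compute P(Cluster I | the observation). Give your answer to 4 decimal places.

0.4970

The responsibility of component k is P(Z=k) f_k(x) divided by Σ_j P(Z=j) f_j(x).
Component likelihoods at x = 10:
  p_I = 0.0385392
  p_II = 0.00994787
  p_III = 0.00207241
  p_IV = 8.18759e-05
Unnormalised posteriors:
  P(Z=I)·p_I = 0.08 × 0.0385392 = 0.00308314
  P(Z=II)·p_II = 0.24 × 0.00994787 = 0.00238749
  P(Z=III)·p_III = 0.34 × 0.00207241 = 0.000704621
  P(Z=IV)·p_IV = 0.34 × 8.18759e-05 = 2.78378e-05
Normaliser: 0.00308314 + 0.00238749 + 0.000704621 + 2.78378e-05 = 0.00620308
P(Cluster I | x) ≈ 0.4970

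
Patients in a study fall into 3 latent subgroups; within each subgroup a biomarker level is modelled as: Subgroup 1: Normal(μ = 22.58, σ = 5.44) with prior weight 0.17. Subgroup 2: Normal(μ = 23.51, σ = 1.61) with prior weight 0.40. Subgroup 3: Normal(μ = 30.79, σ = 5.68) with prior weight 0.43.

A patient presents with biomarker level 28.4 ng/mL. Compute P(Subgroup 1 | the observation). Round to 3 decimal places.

0.197

Posterior ∝ prior × likelihood, so P(k | x) ∝ π_k f_k(x); normalise over all components.
Normal densities:
  p_1 = (1/(5.44·√(2π)))·exp(−(28.4−22.58)²/(2·5.44²)) = 0.073335·exp(-0.57229) = 0.0413778
  p_2 = (1/(1.61·√(2π)))·exp(−(28.4−23.51)²/(2·1.61²)) = 0.247790·exp(-4.61250) = 0.00245982
  p_3 = (1/(5.68·√(2π)))·exp(−(28.4−30.79)²/(2·5.68²)) = 0.070236·exp(-0.08853) = 0.0642859
Unnormalised posteriors:
  π_1·p_1 = 0.17 × 0.0413778 = 0.00703423
  π_2·p_2 = 0.40 × 0.00245982 = 0.000983927
  π_3·p_3 = 0.43 × 0.0642859 = 0.0276429
Normaliser: 0.00703423 + 0.000983927 + 0.0276429 = 0.0356611
P(Subgroup 1 | data) ≈ 0.197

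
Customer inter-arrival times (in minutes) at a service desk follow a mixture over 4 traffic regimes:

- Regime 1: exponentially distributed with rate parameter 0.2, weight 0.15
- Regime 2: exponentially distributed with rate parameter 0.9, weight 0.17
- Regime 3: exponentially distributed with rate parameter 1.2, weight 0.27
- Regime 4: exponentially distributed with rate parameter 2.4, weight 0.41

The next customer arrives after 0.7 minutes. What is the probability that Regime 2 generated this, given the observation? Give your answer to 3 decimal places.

Apply Bayes' rule: the posterior for each component is proportional to its prior times its likelihood at x.
Exponential densities:
  f_1 = 0.173872
  f_2 = 0.479333
  f_3 = 0.518053
  f_4 = 0.447298
Multiply by the mixture weights:
  π_1·f_1 = 0.15 × 0.173872 = 0.0260807
  π_2·f_2 = 0.17 × 0.479333 = 0.0814865
  π_3·f_3 = 0.27 × 0.518053 = 0.139874
  π_4·f_4 = 0.41 × 0.447298 = 0.183392
Normaliser: 0.0260807 + 0.0814865 + 0.139874 + 0.183392 = 0.430833
So the posterior for Regime 2 is 0.0814865 / 0.430833 ≈ 0.189.

0.189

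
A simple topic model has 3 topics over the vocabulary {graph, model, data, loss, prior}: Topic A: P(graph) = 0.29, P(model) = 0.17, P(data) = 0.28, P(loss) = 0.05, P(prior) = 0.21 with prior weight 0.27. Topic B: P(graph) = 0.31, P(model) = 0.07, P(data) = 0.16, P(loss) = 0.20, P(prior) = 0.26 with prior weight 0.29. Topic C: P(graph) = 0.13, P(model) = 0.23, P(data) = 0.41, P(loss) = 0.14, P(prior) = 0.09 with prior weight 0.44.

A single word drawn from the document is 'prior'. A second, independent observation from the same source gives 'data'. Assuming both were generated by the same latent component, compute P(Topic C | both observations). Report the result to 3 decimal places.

Apply Bayes' rule: the posterior for each component is proportional to its prior times its likelihood at x.
Since both observations come from the same component, the likelihood for component k is f_k(x₁)·f_k(x₂).
  p_A = [P(prior | comp) = 0.21] × [0.28] = 0.0588
  p_B = [P(prior | comp) = 0.26] × [0.16] = 0.0416
  p_C = [P(prior | comp) = 0.09] × [0.41] = 0.0369
Unnormalised posteriors:
  P(Z=A)·p_A = 0.27 × 0.0588 = 0.015876
  P(Z=B)·p_B = 0.29 × 0.0416 = 0.012064
  P(Z=C)·p_C = 0.44 × 0.0369 = 0.016236
Normaliser: 0.015876 + 0.012064 + 0.016236 = 0.044176
P(Topic C | x) = 0.016236 / 0.044176 ≈ 0.368

0.368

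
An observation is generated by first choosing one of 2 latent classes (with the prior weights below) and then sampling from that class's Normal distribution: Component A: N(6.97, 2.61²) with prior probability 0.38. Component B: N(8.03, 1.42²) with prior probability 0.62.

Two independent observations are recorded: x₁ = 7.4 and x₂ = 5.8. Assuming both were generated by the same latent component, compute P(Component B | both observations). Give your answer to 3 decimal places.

The responsibility of component k is π_k f_k(x) divided by Σ_j π_j f_j(x).
Since both observations come from the same component, the likelihood for component k is f_k(x₁)·f_k(x₂).
  p_A = [0.150791] × [0.13824] = 0.0208453
  p_B = [0.254612] × [0.0818629] = 0.0208433
Multiply by the mixture weights:
  π_A·p_A = 0.38 × 0.0208453 = 0.00792123
  π_B·p_B = 0.62 × 0.0208433 = 0.0129229
Denominator: 0.00792123 + 0.0129229 = 0.0208441
P(Component B | x₁,x₂) ≈ 0.620

0.620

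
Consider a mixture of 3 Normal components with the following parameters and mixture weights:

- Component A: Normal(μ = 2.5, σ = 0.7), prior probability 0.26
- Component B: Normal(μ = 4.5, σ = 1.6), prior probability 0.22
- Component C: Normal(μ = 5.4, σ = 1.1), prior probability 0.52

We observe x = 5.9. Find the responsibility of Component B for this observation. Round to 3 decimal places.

0.180

The responsibility of component k is P(Z=k) f_k(x) divided by Σ_j P(Z=j) f_j(x).
Component likelihoods at x = 5.9:
  f_A = (1/(0.7·√(2π)))·exp(−(5.9−2.5)²/(2·0.7²)) = 0.569918·exp(-11.79592) = 4.29447e-06
  f_B = (1/(1.6·√(2π)))·exp(−(5.9−4.5)²/(2·1.6²)) = 0.249339·exp(-0.38281) = 0.170034
  f_C = (1/(1.1·√(2π)))·exp(−(5.9−5.4)²/(2·1.1²)) = 0.362675·exp(-0.10331) = 0.327079
Weight by the priors:
  P(Z=A)·f_A = 0.26 × 4.29447e-06 = 1.11656e-06
  P(Z=B)·f_B = 0.22 × 0.170034 = 0.0374076
  P(Z=C)·f_C = 0.52 × 0.327079 = 0.170081
Denominator: 1.11656e-06 + 0.0374076 + 0.170081 = 0.20749
P(Component B | data) ≈ 0.180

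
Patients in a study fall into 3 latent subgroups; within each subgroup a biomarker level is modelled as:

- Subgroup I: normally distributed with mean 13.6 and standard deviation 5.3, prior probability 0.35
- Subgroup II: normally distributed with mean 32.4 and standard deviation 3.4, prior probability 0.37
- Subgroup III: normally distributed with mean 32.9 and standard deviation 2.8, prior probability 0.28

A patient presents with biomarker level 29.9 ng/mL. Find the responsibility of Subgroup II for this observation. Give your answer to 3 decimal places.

0.593

Posterior ∝ prior × likelihood, so P(k | x) ∝ P(Z=k) f_k(x); normalise over all components.
Evaluate each component's likelihood at the observed value:
  p_I = (1/(5.3·√(2π)))·exp(−(29.9−13.6)²/(2·5.3²)) = 0.075272·exp(-4.72926) = 0.000664877
  p_II = (1/(3.4·√(2π)))·exp(−(29.9−32.4)²/(2·3.4²)) = 0.117336·exp(-0.27033) = 0.0895424
  p_III = (1/(2.8·√(2π)))·exp(−(29.9−32.9)²/(2·2.8²)) = 0.142479·exp(-0.57398) = 0.0802557
Prior × likelihood for each component:
  P(Z=I)·p_I = 0.35 × 0.000664877 = 0.000232707
  P(Z=II)·p_II = 0.37 × 0.0895424 = 0.0331307
  P(Z=III)·p_III = 0.28 × 0.0802557 = 0.0224716
Normaliser: 0.000232707 + 0.0331307 + 0.0224716 = 0.055835
P(Subgroup II | x) = 0.0331307 / 0.055835 ≈ 0.593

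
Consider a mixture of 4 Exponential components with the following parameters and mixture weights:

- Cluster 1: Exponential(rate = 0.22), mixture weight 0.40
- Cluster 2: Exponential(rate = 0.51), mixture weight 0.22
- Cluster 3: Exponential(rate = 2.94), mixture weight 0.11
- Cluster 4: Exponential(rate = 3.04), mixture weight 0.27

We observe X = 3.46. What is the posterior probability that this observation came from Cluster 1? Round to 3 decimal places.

0.681

By Bayes' theorem, P(k | x) = w_k f_k(x) / Σ_j w_j f_j(x).
Component likelihoods at x = 3.46:
  p_1 = 0.102763
  p_2 = 0.0873402
  p_3 = 0.000112339
  p_4 = 8.21846e-05
Weight by the priors:
  w_1·p_1 = 0.40 × 0.102763 = 0.0411053
  w_2·p_2 = 0.22 × 0.0873402 = 0.0192148
  w_3·p_3 = 0.11 × 0.000112339 = 1.23573e-05
  w_4·p_4 = 0.27 × 8.21846e-05 = 2.21898e-05
Marginal: 0.0411053 + 0.0192148 + 1.23573e-05 + 2.21898e-05 = 0.0603547
Responsibility of Cluster 1: 0.0411053 / 0.0603547 ≈ 0.681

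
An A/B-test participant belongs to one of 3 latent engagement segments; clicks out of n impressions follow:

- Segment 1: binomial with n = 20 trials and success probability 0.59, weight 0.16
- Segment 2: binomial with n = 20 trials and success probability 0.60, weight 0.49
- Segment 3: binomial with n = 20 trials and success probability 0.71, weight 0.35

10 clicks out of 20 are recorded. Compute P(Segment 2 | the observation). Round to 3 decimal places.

P(component k | x) = w_k·f_k(x) / marginal(x), where marginal(x) = Σ_j w_j·f_j(x).
Binomial probabilities:
  p_1 = 0.126753
  p_2 = 0.117142
  p_3 = 0.0253024
Weight by the priors:
  w_1·p_1 = 0.16 × 0.126753 = 0.0202804
  w_2·p_2 = 0.49 × 0.117142 = 0.0573994
  w_3·p_3 = 0.35 × 0.0253024 = 0.00885585
Sum: 0.0202804 + 0.0573994 + 0.00885585 = 0.0865356
So the posterior for Segment 2 is 0.0573994 / 0.0865356 ≈ 0.663.

0.663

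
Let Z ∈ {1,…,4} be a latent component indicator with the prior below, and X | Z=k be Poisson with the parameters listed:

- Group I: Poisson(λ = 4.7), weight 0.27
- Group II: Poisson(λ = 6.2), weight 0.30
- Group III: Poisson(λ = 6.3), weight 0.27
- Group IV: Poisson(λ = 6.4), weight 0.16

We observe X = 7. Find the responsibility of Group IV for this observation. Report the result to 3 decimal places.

The responsibility of component k is π_k f_k(x) divided by Σ_j π_j f_j(x).
Component likelihoods at x = 7:
  L_I = e^(−4.7)·4.7^7/7! = 0.0914261
  L_II = e^(−6.2)·6.2^7/7! = 0.141803
  L_III = e^(−6.3)·6.3^7/7! = 0.143515
  L_IV = e^(−6.4)·6.4^7/7! = 0.144992
Multiply by the mixture weights:
  π_I·L_I = 0.27 × 0.0914261 = 0.0246851
  π_II·L_II = 0.30 × 0.141803 = 0.0425409
  π_III·L_III = 0.27 × 0.143515 = 0.0387491
  π_IV·L_IV = 0.16 × 0.144992 = 0.0231987
Normaliser: 0.0246851 + 0.0425409 + 0.0387491 + 0.0231987 = 0.129174
P(Group IV | data) ≈ 0.180

0.180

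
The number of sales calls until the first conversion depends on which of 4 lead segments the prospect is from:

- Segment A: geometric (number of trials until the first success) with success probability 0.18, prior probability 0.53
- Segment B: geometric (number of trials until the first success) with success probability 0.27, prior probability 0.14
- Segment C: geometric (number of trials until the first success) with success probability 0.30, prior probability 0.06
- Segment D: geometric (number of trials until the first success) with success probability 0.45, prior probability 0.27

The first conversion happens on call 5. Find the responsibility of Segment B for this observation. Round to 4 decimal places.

0.1549

By Bayes' theorem, P(k | x) = π_k f_k(x) / Σ_j π_j f_j(x).
Geometric probabilities:
  f_A = 0.0813819
  f_B = 0.0766753
  f_C = 0.07203
  f_D = 0.0411778
Prior × likelihood for each component:
  π_A·f_A = 0.53 × 0.0813819 = 0.0431324
  π_B·f_B = 0.14 × 0.0766753 = 0.0107345
  π_C·f_C = 0.06 × 0.07203 = 0.0043218
  π_D·f_D = 0.27 × 0.0411778 = 0.011118
Normaliser: 0.0431324 + 0.0107345 + 0.0043218 + 0.011118 = 0.0693068
P(Segment B | data) ≈ 0.1549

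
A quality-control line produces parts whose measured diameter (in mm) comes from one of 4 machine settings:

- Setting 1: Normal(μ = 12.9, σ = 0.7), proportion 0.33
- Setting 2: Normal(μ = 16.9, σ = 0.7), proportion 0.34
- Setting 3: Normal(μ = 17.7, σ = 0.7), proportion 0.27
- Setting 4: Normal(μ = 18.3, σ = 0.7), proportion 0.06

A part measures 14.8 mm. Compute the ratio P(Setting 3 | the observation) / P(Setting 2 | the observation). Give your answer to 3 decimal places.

0.013

The posterior odds equal the prior odds times the likelihood ratio: (π_i/π_j)·(f_i(x)/f_j(x)).
Component likelihoods at x = 14.8 mm:
  f_1 = (1/(0.7·√(2π)))·exp(−(14.8−12.9)²/(2·0.7²)) = 0.569918·exp(-3.68367) = 0.0143223
  f_2 = (1/(0.7·√(2π)))·exp(−(14.8−16.9)²/(2·0.7²)) = 0.569918·exp(-4.50000) = 0.00633121
  f_3 = (1/(0.7·√(2π)))·exp(−(14.8−17.7)²/(2·0.7²)) = 0.569918·exp(-8.58163) = 0.00010687
  f_4 = (1/(0.7·√(2π)))·exp(−(14.8−18.3)²/(2·0.7²)) = 0.569918·exp(-12.50000) = 2.12389e-06
Odds = (0.27/0.34) × (0.00010687/0.00633121) = 0.794118 × 0.0168799 ≈ 0.013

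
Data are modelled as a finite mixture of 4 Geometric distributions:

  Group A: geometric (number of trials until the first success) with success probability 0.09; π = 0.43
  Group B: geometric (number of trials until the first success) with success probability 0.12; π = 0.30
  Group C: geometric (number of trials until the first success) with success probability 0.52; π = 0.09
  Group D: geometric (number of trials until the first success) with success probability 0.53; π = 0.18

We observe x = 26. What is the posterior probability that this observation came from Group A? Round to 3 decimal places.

P(component k | x) = P(Z=k)·f_k(x) / marginal(x), where marginal(x) = Σ_j P(Z=j)·f_j(x).
Geometric probabilities:
  f_A = 0.09·(1−0.09)^25 = 0.09·0.0946313 = 0.00851682
  f_B = 0.12·(1−0.12)^25 = 0.12·0.0409324 = 0.00491188
  f_C = 0.52·(1−0.52)^25 = 0.52·1.07407e-08 = 5.58514e-09
  f_D = 0.53·(1−0.53)^25 = 0.53·6.34522e-09 = 3.36296e-09
Unnormalised posteriors:
  P(Z=A)·f_A = 0.43 × 0.00851682 = 0.00366223
  P(Z=B)·f_B = 0.30 × 0.00491188 = 0.00147357
  P(Z=C)·f_C = 0.09 × 5.58514e-09 = 5.02663e-10
  P(Z=D)·f_D = 0.18 × 3.36296e-09 = 6.05334e-10
Marginal: 0.00366223 + 0.00147357 + 5.02663e-10 + 6.05334e-10 = 0.0051358
Responsibility of Group A: 0.00366223 / 0.0051358 ≈ 0.713

0.713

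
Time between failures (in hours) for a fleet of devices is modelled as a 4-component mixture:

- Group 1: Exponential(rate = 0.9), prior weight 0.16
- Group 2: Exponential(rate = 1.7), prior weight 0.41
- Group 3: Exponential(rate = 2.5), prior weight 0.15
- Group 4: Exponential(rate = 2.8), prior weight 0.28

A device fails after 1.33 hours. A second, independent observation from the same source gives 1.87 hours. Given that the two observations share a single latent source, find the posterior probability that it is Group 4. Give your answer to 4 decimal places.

0.0217

Apply Bayes' rule: the posterior for each component is proportional to its prior times its likelihood at x.
Since both observations come from the same component, the likelihood for component k is f_k(x₁)·f_k(x₂).
  f_1 = [0.9·e^(−0.9·1.33) = 0.9·e^(−1.1970) = 0.271889] × [0.167234] = 0.0454692
  f_2 = [1.7·e^(−1.7·1.33) = 1.7·e^(−2.2610) = 0.177219] × [0.0707663] = 0.0125411
  f_3 = [2.5·e^(−2.5·1.33) = 2.5·e^(−3.3250) = 0.0899313] × [0.0233138] = 0.00209664
  f_4 = [2.8·e^(−2.8·1.33) = 2.8·e^(−3.7240) = 0.0675842] × [0.0149002] = 0.00100702
Multiply by the mixture weights:
  w_1·f_1 = 0.16 × 0.0454692 = 0.00727507
  w_2·f_2 = 0.41 × 0.0125411 = 0.00514185
  w_3·f_3 = 0.15 × 0.00209664 = 0.000314496
  w_4·f_4 = 0.28 × 0.00100702 = 0.000281965
Denominator: 0.00727507 + 0.00514185 + 0.000314496 + 0.000281965 = 0.0130134
P(Group 4 | x) ≈ 0.0217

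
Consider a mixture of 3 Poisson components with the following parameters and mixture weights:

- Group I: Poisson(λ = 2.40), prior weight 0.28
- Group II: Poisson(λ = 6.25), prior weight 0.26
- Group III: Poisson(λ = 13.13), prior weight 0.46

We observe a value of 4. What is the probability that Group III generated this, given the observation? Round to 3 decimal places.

Apply Bayes' rule: the posterior for each component is proportional to its prior times its likelihood at x.
Component likelihoods at x = 4:
  L_I = e^(−2.40)·2.40^4/4! = 0.125408
  L_II = e^(−6.25)·6.25^4/4! = 0.122735
  L_III = e^(−13.13)·13.13^4/4! = 0.00245788
Multiply by the mixture weights:
  w_I·L_I = 0.28 × 0.125408 = 0.0351144
  w_II·L_II = 0.26 × 0.122735 = 0.0319111
  w_III·L_III = 0.46 × 0.00245788 = 0.00113063
Marginal: 0.0351144 + 0.0319111 + 0.00113063 = 0.0681561
P(Group III | data) ≈ 0.017

0.017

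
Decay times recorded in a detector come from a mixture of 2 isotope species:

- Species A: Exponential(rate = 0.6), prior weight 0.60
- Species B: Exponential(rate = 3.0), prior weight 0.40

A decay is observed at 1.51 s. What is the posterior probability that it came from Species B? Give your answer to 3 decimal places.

0.082

P(component k | x) = w_k·f_k(x) / marginal(x), where marginal(x) = Σ_j w_j·f_j(x).
Component likelihoods at x = 1.51 s:
  p_A = 0.242483
  p_B = 0.032342
Prior × likelihood for each component:
  w_A·p_A = 0.60 × 0.242483 = 0.14549
  w_B·p_B = 0.40 × 0.032342 = 0.0129368
Evidence: 0.14549 + 0.0129368 = 0.158426
Responsibility of Species B: 0.0129368 / 0.158426 ≈ 0.082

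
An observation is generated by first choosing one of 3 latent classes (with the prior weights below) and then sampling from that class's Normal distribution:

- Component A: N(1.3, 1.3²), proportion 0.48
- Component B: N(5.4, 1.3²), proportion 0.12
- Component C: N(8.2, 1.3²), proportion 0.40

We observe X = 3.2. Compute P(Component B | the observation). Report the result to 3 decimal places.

Apply Bayes' rule: the posterior for each component is proportional to its prior times its likelihood at x.
Component likelihoods at x = 3.2:
  L_A = (1/(1.3·√(2π)))·exp(−(3.2−1.3)²/(2·1.3²)) = 0.306879·exp(-1.06805) = 0.105468
  L_B = (1/(1.3·√(2π)))·exp(−(3.2−5.4)²/(2·1.3²)) = 0.306879·exp(-1.43195) = 0.0732955
  L_C = (1/(1.3·√(2π)))·exp(−(3.2−8.2)²/(2·1.3²)) = 0.306879·exp(-7.39645) = 0.000188248
Multiply by the mixture weights:
  w_A·L_A = 0.48 × 0.105468 = 0.0506245
  w_B·L_B = 0.12 × 0.0732955 = 0.00879547
  w_C·L_C = 0.40 × 0.000188248 = 7.5299e-05
Marginal: 0.0506245 + 0.00879547 + 7.5299e-05 = 0.0594953
So the posterior for Component B is 0.00879547 / 0.0594953 ≈ 0.148.

0.148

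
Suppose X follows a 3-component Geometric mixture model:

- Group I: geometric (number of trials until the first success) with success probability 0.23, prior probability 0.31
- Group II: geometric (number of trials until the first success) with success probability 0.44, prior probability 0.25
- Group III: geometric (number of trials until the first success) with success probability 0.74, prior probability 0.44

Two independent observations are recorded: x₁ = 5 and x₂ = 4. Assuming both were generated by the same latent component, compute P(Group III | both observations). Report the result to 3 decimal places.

0.006

Posterior ∝ prior × likelihood, so P(k | x) ∝ π_k f_k(x); normalise over all components.
Since both observations come from the same component, the likelihood for component k is f_k(x₁)·f_k(x₂).
  L_I = [0.080852] × [0.105003] = 0.00848967
  L_II = [0.0432718] × [0.077271] = 0.00334366
  L_III = [0.00338162] × [0.0130062] = 4.39822e-05
Prior × likelihood for each component:
  π_I·L_I = 0.31 × 0.00848967 = 0.0026318
  π_II·L_II = 0.25 × 0.00334366 = 0.000835914
  π_III·L_III = 0.44 × 4.39822e-05 = 1.93522e-05
Evidence: 0.0026318 + 0.000835914 + 1.93522e-05 = 0.00348706
P(Group III | data) ≈ 0.006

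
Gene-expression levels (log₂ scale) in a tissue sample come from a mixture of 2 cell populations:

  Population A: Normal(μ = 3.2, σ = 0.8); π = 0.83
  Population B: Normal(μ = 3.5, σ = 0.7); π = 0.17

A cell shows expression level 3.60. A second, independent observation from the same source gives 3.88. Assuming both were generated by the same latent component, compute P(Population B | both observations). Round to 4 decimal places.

By Bayes' theorem, P(k | x) = π_k f_k(x) / Σ_j π_j f_j(x).
Since both observations come from the same component, the likelihood for component k is f_k(x₁)·f_k(x₂).
  L_A = [0.440082] × [0.347481] = 0.15292
  L_B = [0.564132] × [0.491836] = 0.27746
Multiply by the mixture weights:
  π_A·L_A = 0.83 × 0.15292 = 0.126924
  π_B·L_B = 0.17 × 0.27746 = 0.0471682
Marginal: 0.126924 + 0.0471682 = 0.174092
Responsibility of Population B: 0.0471682 / 0.174092 ≈ 0.2709

0.2709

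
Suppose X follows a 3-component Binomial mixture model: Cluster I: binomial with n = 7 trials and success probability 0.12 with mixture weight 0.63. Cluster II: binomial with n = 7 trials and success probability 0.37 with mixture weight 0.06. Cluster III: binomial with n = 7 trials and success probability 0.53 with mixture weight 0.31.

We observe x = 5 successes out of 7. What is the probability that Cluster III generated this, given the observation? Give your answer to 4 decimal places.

0.9417

Apply Bayes' rule: the posterior for each component is proportional to its prior times its likelihood at x.
Component likelihoods at x = 5 successes out of 7:
  p_I = C(7,5)·0.12^5·0.88^2 = 21·2.48832e-05·0.7744 = 0.000404661
  p_II = C(7,5)·0.37^5·0.63^2 = 21·0.0069344·0.3969 = 0.0577975
  p_III = C(7,5)·0.53^5·0.47^2 = 21·0.0418195·0.2209 = 0.193997
Multiply by the mixture weights:
  P(Z=I)·p_I = 0.63 × 0.000404661 = 0.000254936
  P(Z=II)·p_II = 0.06 × 0.0577975 = 0.00346785
  P(Z=III)·p_III = 0.31 × 0.193997 = 0.060139
Evidence: 0.000254936 + 0.00346785 + 0.060139 = 0.0638618
Responsibility of Cluster III: 0.060139 / 0.0638618 ≈ 0.9417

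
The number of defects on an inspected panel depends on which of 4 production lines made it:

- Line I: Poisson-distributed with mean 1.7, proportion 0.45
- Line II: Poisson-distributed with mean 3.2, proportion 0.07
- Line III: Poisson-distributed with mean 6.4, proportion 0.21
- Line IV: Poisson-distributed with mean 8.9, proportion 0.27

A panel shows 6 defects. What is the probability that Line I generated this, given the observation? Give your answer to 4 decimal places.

Posterior ∝ prior × likelihood, so P(k | x) ∝ π_k f_k(x); normalise over all components.
Evaluate each component's likelihood at the observed value:
  L_I = 0.00612436
  L_II = 0.060789
  L_III = 0.158585
  L_IV = 0.0941427
Unnormalised posteriors:
  π_I·L_I = 0.45 × 0.00612436 = 0.00275596
  π_II·L_II = 0.07 × 0.060789 = 0.00425523
  π_III·L_III = 0.21 × 0.158585 = 0.0333029
  π_IV·L_IV = 0.27 × 0.0941427 = 0.0254185
Evidence: 0.00275596 + 0.00425523 + 0.0333029 + 0.0254185 = 0.0657326
So the posterior for Line I is 0.00275596 / 0.0657326 ≈ 0.0419.

0.0419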